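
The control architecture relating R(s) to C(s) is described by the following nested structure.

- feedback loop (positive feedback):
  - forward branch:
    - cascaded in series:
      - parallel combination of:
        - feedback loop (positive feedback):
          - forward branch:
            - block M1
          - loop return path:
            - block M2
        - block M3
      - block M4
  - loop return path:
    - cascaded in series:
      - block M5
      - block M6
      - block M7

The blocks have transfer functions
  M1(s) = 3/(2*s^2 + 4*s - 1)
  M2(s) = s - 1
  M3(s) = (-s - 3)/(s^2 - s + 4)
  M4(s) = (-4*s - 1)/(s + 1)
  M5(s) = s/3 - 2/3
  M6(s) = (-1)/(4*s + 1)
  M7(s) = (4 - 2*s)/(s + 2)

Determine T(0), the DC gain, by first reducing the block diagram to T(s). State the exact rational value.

(1) close the feedback loop around M1, M2, giving 3/(2*s^2 + s + 2)
(2) sum the parallel branches [M1/(1-M1*M2)], M3, giving (-2*s^3 - 4*s^2 - 8*s + 6)/(2*s^4 - s^3 + 9*s^2 + 2*s + 8)
(3) combine ([M1/(1-M1*M2)]+M3), M4 in series, giving (8*s^4 + 18*s^3 + 36*s^2 - 16*s - 6)/(2*s^5 + s^4 + 8*s^3 + 11*s^2 + 10*s + 8)
(4) reduce the series chain M5, M6, M7, giving (2*s^2 - 8*s + 8)/(12*s^2 + 27*s + 6)
(5) apply the feedback formula to (([M1/(1-M1*M2)]+M3)*M4), (M5*M6*M7), giving (24*s^5 + 102*s^4 + 216*s^3 + 168*s^2 - 114*s - 36)/(6*s^6 + 11*s^5 + 38*s^4 + 81*s^3 + 140*s^2 - 28*s + 96)
Evaluating the step-5 result (the overall T(s)) at s = 0 gives T(0) = -36/96 = -3/8.

Therefore the answer is -3/8.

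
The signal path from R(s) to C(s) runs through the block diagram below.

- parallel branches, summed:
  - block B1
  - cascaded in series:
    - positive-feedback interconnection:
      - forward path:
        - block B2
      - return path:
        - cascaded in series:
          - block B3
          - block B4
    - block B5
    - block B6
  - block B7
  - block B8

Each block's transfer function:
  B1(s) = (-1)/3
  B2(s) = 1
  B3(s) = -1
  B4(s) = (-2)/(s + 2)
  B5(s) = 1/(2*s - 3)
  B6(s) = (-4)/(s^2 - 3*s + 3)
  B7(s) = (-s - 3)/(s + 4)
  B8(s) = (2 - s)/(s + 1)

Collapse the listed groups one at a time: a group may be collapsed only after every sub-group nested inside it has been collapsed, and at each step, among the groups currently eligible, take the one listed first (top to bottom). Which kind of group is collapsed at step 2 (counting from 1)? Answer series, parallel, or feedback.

Step 1. cascade B3, B4
Step 2. reduce the feedback loop with forward B2 and return (B3*B4)
Step 3. series reduction of [B2/(1-B2*(B3*B4))], B5, B6
Step 4. parallel reduction of B1, ([B2/(1-B2*(B3*B4))]*B5*B6), B7, B8
At step 2 the group reduced is feedback.

Final answer: feedback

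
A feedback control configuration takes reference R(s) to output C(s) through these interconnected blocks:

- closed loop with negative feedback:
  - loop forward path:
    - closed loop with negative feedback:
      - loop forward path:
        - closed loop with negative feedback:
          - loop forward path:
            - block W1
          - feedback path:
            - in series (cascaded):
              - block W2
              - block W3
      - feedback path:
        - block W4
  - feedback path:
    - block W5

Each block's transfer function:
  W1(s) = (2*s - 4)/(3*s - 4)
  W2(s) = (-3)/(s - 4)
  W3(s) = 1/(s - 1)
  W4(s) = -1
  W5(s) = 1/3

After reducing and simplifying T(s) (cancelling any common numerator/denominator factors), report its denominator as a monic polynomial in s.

(1) series reduction of W2, W3 = (-3)/(s^2 - 5*s + 4)
(2) apply the feedback formula to W1, (W2*W3) = (2*s^3 - 14*s^2 + 28*s - 16)/(3*s^3 - 19*s^2 + 26*s - 4)
(3) close the feedback loop around [W1/(1+W1*(W2*W3))], W4 = (2*s^3 - 14*s^2 + 28*s - 16)/(s^3 - 5*s^2 - 2*s + 12)
(4) feedback reduction of [[W1/(1+W1*(W2*W3))]/(1+[W1/(1+W1*(W2*W3))]*W4)], W5 = (6*s^3 - 42*s^2 + 84*s - 48)/(5*s^3 - 29*s^2 + 22*s + 20)
That last expression is T(s), already simplified. Scaling its denominator by 1/5 (the reciprocal of the leading coefficient) yields the monic denominator.

Final answer: s^3 - 29*s^2/5 + 22*s/5 + 4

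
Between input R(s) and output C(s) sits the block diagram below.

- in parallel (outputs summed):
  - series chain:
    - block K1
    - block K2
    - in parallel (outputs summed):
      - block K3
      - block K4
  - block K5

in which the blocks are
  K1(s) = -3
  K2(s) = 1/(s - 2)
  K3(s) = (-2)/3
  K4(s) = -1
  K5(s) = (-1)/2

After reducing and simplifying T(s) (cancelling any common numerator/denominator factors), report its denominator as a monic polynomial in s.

1. parallel reduction of K3, K4 gives (-5)/3
2. series reduction of K1, K2, (K3+K4) gives 5/(s - 2)
3. add (K1*K2*(K3+K4)), K5 (parallel) gives (12 - s)/(2*s - 4)
No further cancellation is possible in the step-3 result, so that is T(s). Its denominator becomes monic after dividing by the leading coefficient 2.

Final answer: s - 2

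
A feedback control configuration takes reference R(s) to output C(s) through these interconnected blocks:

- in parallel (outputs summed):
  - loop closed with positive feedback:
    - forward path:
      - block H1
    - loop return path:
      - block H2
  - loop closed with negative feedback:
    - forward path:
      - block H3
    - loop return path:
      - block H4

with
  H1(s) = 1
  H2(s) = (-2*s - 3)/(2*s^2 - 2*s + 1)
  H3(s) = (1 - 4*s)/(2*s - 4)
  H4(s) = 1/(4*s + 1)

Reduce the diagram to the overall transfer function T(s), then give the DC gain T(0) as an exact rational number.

First reduce the diagram to T(s).

Step 1 - feedback reduction of H1, H2; result (2*s^2 - 2*s + 1)/(2*s^2 + 4)
Step 2 - feedback reduction of H3, H4; result (1 - 16*s^2)/(8*s^2 - 18*s - 3)
Step 3 - parallel reduction of [H1/(1-H1*H2)], [H3/(1+H3*H4)]; result (-16*s^4 - 52*s^3 - 24*s^2 - 12*s + 1)/(16*s^4 - 36*s^3 + 26*s^2 - 72*s - 12)
That last expression is T(s); at s = 0 only the constant terms survive, so T(0) = 1/(-12) = -1/12.

Answer: -1/12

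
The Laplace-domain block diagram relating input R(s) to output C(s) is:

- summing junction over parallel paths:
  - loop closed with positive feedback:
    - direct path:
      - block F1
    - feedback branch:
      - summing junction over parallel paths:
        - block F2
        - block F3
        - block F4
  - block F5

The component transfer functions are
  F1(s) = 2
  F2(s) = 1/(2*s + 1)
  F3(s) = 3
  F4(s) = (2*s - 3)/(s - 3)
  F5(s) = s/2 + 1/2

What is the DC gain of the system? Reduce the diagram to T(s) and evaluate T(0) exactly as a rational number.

First reduce the diagram to T(s).

1. sum the parallel branches F2, F3, F4: (10*s^2 - 18*s - 15)/(2*s^2 - 5*s - 3)
2. feedback reduction of F1, (F2+F3+F4): (-4*s^2 + 10*s + 6)/(18*s^2 - 31*s - 27)
3. sum the parallel branches [F1/(1-F1*(F2+F3+F4))], F5: (18*s^3 - 21*s^2 - 38*s - 15)/(36*s^2 - 62*s - 54)
Step 3 gives the overall T(s). Then T(0) = -15/(-54) = 5/18.

Answer: 5/18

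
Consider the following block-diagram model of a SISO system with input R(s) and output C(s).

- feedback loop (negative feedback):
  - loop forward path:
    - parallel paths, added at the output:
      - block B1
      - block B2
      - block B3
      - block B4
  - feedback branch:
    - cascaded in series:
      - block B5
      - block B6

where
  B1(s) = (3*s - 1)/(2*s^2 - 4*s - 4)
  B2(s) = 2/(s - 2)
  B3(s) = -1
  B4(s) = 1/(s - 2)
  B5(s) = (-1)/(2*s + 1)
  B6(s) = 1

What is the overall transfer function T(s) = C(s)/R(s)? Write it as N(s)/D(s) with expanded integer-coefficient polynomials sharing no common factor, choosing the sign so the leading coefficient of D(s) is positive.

First reduce the diagram to T(s).

Step 1. reduce the parallel group B1, B2, B3, B4 -> (-2*s^3 + 17*s^2 - 23*s - 18)/(2*s^3 - 8*s^2 + 4*s + 8)
Step 2. reduce the series chain B5, B6 -> (-1)/(2*s + 1)
Step 3. collapse the loop ((B1+B2+B3+B4) forward, (B5*B6) return) - this is the overall T(s), already in the required normalized form

Answer: (-4*s^4 + 32*s^3 - 29*s^2 - 59*s - 18)/(4*s^4 - 12*s^3 - 17*s^2 + 43*s + 26)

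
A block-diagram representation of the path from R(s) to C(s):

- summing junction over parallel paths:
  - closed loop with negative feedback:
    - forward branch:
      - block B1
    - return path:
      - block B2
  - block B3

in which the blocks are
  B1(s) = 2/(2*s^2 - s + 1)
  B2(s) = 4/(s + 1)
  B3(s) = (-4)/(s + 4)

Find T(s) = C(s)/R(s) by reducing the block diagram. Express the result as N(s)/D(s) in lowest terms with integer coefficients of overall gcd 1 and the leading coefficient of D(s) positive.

Step 1. collapse the loop (B1 forward, B2 return) gives (2*s + 2)/(2*s^3 + s^2 + 9)
Step 2. combine [B1/(1+B1*B2)], B3 in parallel; the result is T(s) itself (integer coefficients, no common factor, positive leading denominator coefficient)

Final answer: (-8*s^3 - 2*s^2 + 10*s - 28)/(2*s^4 + 9*s^3 + 4*s^2 + 9*s + 36)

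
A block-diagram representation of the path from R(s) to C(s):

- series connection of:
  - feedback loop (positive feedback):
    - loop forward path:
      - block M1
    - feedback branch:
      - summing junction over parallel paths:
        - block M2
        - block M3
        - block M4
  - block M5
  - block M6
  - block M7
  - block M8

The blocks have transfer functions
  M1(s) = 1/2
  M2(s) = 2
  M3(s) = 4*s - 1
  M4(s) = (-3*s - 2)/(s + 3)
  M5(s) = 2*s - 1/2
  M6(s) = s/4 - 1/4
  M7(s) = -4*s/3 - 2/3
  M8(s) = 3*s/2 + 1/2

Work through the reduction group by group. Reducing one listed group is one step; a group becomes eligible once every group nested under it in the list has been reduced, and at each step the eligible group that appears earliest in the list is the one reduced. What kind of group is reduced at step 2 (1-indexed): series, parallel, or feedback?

Step 1: combine M2, M3, M4 in parallel
Step 2: feedback reduction of M1, (M2+M3+M4)
Step 3: cascade [M1/(1-M1*(M2+M3+M4))], M5, M6, M7, M8
Step 2 collapses a feedback group.

Final answer: feedback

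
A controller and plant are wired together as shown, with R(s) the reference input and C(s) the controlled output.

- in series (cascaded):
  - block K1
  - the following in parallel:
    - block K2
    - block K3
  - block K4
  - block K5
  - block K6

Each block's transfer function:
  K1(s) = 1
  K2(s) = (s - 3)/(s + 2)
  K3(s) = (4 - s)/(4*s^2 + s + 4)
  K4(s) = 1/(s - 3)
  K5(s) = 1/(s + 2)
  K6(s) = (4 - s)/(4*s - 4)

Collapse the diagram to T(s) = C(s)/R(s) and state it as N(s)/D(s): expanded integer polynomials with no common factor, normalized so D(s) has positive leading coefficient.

Reducing step by step:

Step 1: sum the parallel branches K2, K3 -> (4*s^3 - 12*s^2 + 3*s - 4)/(4*s^3 + 9*s^2 + 6*s + 8)
Step 2: multiply K1, (K2+K3), K4, K5, K6 (series): this yields T(s), and no further normalization is needed

Answer: (-4*s^4 + 28*s^3 - 51*s^2 + 16*s - 16)/(16*s^6 + 4*s^5 - 128*s^4 - 100*s^3 + 32*s^2 - 16*s + 192)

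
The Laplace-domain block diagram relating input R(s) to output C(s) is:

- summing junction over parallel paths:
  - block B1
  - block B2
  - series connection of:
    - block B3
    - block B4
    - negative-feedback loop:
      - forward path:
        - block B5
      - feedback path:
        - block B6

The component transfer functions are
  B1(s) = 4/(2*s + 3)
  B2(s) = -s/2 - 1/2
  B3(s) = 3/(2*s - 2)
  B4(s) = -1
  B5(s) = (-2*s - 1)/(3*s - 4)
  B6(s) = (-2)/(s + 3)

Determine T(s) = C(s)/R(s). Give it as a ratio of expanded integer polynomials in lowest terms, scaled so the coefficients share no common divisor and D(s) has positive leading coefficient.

The answer is (-6*s^5 - 27*s^4 + 35*s^3 + 165*s^2 - 64*s + 77)/(12*s^4 + 42*s^3 - 40*s^2 - 74*s + 60).

Reasoning:
[1] close the feedback loop around B5, B6 -> (-2*s^2 - 7*s - 3)/(3*s^2 + 9*s - 10)
[2] combine B3, B4, [B5/(1+B5*B6)] in series -> (6*s^2 + 21*s + 9)/(6*s^3 + 12*s^2 - 38*s + 20)
[3] reduce the parallel group B1, B2, (B3*B4*[B5/(1+B5*B6)]); the result is T(s) itself (integer coefficients, no common factor, positive leading denominator coefficient)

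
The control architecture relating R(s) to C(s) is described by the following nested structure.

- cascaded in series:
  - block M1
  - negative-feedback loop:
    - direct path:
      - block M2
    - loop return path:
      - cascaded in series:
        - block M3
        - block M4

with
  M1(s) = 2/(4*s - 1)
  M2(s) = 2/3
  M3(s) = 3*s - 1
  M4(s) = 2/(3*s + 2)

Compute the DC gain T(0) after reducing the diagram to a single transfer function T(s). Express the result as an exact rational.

First reduce the diagram to T(s).

(1) combine M3, M4 in series; result (6*s - 2)/(3*s + 2)
(2) close the feedback loop around M2, (M3*M4); result (6*s + 4)/(21*s + 2)
(3) series reduction of M1, [M2/(1+M2*(M3*M4))]; result (12*s + 8)/(84*s^2 - 13*s - 2)
That last expression is T(s); at s = 0 only the constant terms survive, so T(0) = 8/(-2) = -4.

Answer: -4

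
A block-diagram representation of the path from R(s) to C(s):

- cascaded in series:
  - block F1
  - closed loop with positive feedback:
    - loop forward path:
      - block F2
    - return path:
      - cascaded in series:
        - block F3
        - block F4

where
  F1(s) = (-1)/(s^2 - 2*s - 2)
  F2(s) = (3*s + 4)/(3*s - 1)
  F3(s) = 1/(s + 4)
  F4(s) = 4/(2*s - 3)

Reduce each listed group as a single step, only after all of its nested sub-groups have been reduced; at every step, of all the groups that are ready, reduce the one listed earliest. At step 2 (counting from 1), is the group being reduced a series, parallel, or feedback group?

(1) series reduction of F3, F4
(2) close the feedback loop around F2, (F3*F4)
(3) reduce the series chain F1, [F2/(1-F2*(F3*F4))]
So the answer for step 2 is feedback.

Final answer: feedback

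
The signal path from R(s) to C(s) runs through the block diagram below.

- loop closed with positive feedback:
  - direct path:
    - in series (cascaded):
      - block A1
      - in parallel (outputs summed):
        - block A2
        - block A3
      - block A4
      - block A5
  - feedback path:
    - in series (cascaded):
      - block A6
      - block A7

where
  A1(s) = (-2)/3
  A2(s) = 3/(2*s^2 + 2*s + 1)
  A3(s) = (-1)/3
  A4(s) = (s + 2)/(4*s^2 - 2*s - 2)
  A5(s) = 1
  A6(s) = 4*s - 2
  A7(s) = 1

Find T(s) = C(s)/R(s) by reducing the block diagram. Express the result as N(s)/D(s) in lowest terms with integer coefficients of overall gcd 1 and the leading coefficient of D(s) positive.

(1) add A2, A3 (parallel) -> (-2*s^2 - 2*s + 8)/(6*s^2 + 6*s + 3)
(2) multiply A1, (A2+A3), A4, A5 (series) -> (2*s^3 + 6*s^2 - 4*s - 16)/(36*s^4 + 18*s^3 - 18*s^2 - 27*s - 9)
(3) multiply A6, A7 (series) -> 4*s - 2
(4) reduce the feedback loop with forward (A1*(A2+A3)*A4*A5) and return (A6*A7), which is the overall transfer function T(s) = C(s)/R(s) in lowest terms

Final answer: (2*s^3 + 6*s^2 - 4*s - 16)/(28*s^4 - 2*s^3 + 10*s^2 + 29*s - 41)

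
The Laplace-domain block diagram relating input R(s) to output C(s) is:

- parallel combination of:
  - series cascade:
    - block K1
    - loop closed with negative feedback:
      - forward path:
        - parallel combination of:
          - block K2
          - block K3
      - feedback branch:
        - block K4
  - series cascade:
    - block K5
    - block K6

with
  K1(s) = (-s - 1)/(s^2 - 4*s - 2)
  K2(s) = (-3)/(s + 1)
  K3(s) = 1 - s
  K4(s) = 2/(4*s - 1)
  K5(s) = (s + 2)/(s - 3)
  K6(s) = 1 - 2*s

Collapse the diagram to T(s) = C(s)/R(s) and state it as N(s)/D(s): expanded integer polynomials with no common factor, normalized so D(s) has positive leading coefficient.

1. add K2, K3 (parallel) = (-s^2 - 2)/(s + 1)
2. close the feedback loop around (K2+K3), K4 = (-4*s^3 + s^2 - 8*s + 2)/(2*s^2 + 3*s - 5)
3. combine K1, [(K2+K3)/(1+(K2+K3)*K4)] in series = (4*s^4 + 3*s^3 + 7*s^2 + 6*s - 2)/(2*s^4 - 5*s^3 - 21*s^2 + 14*s + 10)
4. reduce the series chain K5, K6 = (-2*s^2 - 3*s + 2)/(s - 3)
5. reduce the parallel group (K1*[(K2+K3)/(1+(K2+K3)*K4)]), (K5*K6): this yields T(s), and no further normalization is needed

Hence the answer: (-4*s^6 + 8*s^5 + 52*s^4 + 23*s^3 - 119*s^2 - 22*s + 26)/(2*s^5 - 11*s^4 - 6*s^3 + 77*s^2 - 32*s - 30)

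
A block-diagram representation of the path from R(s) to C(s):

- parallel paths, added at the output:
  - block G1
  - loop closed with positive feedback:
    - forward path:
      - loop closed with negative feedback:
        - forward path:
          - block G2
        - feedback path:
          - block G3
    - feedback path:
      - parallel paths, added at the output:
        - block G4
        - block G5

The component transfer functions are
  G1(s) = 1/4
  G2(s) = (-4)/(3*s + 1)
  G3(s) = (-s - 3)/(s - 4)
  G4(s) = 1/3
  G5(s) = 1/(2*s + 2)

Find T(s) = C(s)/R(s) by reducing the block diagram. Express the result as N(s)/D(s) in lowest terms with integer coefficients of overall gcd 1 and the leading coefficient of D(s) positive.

Reducing step by step:

[1] apply the feedback formula to G2, G3, giving (16 - 4*s)/(3*s^2 - 7*s + 8)
[2] add G4, G5 (parallel), giving (2*s + 5)/(6*s + 6)
[3] feedback reduction of [G2/(1+G2*G3)], (G4+G5), giving (-12*s^2 + 36*s + 48)/(9*s^3 - 8*s^2 - 3*s - 16)
[4] add G1, [[G2/(1+G2*G3)]/(1-[G2/(1+G2*G3)]*(G4+G5))] (parallel): this yields T(s), and no further normalization is needed

Answer: (9*s^3 - 56*s^2 + 141*s + 176)/(36*s^3 - 32*s^2 - 12*s - 64)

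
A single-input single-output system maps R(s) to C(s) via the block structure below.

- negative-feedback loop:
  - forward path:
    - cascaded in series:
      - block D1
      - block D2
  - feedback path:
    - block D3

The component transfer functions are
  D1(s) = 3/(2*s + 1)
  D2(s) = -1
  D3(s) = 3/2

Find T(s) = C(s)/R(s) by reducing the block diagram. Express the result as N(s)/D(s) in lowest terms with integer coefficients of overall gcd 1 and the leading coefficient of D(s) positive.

Step 1. combine D1, D2 in series: (-3)/(2*s + 1)
Step 2. apply the feedback formula to (D1*D2), D3, giving the overall T(s)

Answer: (-6)/(4*s - 7)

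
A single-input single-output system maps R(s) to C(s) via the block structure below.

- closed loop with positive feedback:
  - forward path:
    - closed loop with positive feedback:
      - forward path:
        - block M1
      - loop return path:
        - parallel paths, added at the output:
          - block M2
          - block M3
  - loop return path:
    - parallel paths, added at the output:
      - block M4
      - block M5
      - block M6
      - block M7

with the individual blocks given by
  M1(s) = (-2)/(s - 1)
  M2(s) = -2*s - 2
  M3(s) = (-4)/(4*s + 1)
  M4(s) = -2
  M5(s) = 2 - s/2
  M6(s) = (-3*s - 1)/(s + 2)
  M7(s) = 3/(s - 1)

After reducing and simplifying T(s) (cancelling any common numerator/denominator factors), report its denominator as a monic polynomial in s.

The answer is s^4 + 4*s^3 - 29*s^2/16 - 101*s/16 - 5/2.

Reasoning:
Step 1 - sum the parallel branches M2, M3; result (-8*s^2 - 10*s - 6)/(4*s + 1)
Step 2 - feedback reduction of M1, (M2+M3); result (8*s + 2)/(12*s^2 + 23*s + 13)
Step 3 - combine M4, M5, M6, M7 in parallel; result (-s^3 - 7*s^2 + 12*s + 14)/(2*s^2 + 2*s - 4)
Step 4 - feedback reduction of [M1/(1-M1*(M2+M3))], (M4+M5+M6+M7); result (8*s^3 + 10*s^2 - 14*s - 4)/(16*s^4 + 64*s^3 - 29*s^2 - 101*s - 40)
The result of step 4 is T(s) in lowest terms. Its denominator has leading coefficient 16; dividing the denominator through by 16 makes it monic.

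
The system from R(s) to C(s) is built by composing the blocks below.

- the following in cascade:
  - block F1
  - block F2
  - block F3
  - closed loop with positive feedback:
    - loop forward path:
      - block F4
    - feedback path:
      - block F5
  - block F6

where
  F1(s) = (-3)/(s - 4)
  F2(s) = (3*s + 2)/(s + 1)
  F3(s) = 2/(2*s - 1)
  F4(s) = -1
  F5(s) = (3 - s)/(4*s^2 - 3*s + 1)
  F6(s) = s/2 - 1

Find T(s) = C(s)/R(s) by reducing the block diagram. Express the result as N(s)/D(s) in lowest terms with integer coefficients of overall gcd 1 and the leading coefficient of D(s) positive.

(1) reduce the feedback loop with forward F4 and return F5; result (-4*s^2 + 3*s - 1)/(4*s^2 - 4*s + 4)
(2) series reduction of F1, F2, F3, [F4/(1-F4*F5)], F6; the result is T(s) itself (integer coefficients, no common factor, positive leading denominator coefficient)

Hence the answer: (36*s^4 - 75*s^3 - 3*s^2 + 24*s - 12)/(8*s^5 - 36*s^4 + 16*s^3 + 8*s^2 - 36*s + 16)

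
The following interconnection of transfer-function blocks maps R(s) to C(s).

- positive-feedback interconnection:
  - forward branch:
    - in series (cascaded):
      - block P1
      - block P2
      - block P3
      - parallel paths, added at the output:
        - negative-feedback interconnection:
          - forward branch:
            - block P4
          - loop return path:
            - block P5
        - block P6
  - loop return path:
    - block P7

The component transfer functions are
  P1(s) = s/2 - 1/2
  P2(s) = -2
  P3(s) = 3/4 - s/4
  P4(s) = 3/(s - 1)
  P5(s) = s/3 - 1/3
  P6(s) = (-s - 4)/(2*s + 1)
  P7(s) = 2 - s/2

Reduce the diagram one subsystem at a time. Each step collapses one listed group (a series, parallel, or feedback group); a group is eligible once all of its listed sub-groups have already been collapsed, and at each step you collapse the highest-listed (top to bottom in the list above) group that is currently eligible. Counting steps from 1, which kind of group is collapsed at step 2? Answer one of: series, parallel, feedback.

1. apply the feedback formula to P4, P5
2. parallel reduction of [P4/(1+P4*P5)], P6
3. multiply P1, P2, P3, ([P4/(1+P4*P5)]+P6) (series)
4. apply the feedback formula to (P1*P2*P3*([P4/(1+P4*P5)]+P6)), P7
At step 2 the group reduced is parallel.

Answer: parallel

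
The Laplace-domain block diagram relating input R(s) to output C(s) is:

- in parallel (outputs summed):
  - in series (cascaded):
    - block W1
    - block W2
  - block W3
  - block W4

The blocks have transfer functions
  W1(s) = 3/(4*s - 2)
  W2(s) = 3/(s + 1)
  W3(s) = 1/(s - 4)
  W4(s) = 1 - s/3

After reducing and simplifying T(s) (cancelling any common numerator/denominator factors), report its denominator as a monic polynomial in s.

Answer: s^3 - 7*s^2/2 - 5*s/2 + 2

Working:
1. multiply W1, W2 (series), giving 9/(4*s^2 + 2*s - 2)
2. parallel reduction of (W1*W2), W3, W4, giving (-4*s^4 + 26*s^3 - 20*s^2 - 5*s - 90)/(12*s^3 - 42*s^2 - 30*s + 24)
Step 2 gives the fully reduced T(s), with no common factor left to cancel. The denominator's leading coefficient is 12, so divide each of its coefficients by 12 to get the monic form.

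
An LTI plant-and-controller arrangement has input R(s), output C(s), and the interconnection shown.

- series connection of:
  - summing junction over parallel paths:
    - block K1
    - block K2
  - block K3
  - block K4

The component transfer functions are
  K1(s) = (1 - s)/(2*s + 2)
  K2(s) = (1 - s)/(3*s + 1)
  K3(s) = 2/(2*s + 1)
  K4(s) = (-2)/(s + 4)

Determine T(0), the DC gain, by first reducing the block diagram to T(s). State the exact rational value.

Step 1 - reduce the parallel group K1, K2; result (-5*s^2 + 2*s + 3)/(6*s^2 + 8*s + 2)
Step 2 - cascade (K1+K2), K3, K4; result (10*s^2 - 4*s - 6)/(6*s^4 + 35*s^3 + 50*s^2 + 25*s + 4)
That last expression is T(s); at s = 0 only the constant terms survive, so T(0) = -6/4 = -3/2.

Answer: -3/2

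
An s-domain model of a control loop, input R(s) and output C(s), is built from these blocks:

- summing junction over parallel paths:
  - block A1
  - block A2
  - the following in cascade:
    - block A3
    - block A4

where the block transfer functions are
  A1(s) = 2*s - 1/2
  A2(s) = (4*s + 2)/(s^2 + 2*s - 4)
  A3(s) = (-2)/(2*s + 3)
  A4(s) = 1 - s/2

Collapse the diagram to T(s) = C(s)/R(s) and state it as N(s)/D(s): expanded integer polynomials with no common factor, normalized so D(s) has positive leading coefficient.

1. multiply A3, A4 (series) gives (s - 2)/(2*s + 3)
2. combine A1, A2, (A3*A4) in parallel, giving the overall T(s)

Therefore the answer is (8*s^4 + 28*s^3 + s^2 - 30*s + 40)/(4*s^3 + 14*s^2 - 4*s - 24).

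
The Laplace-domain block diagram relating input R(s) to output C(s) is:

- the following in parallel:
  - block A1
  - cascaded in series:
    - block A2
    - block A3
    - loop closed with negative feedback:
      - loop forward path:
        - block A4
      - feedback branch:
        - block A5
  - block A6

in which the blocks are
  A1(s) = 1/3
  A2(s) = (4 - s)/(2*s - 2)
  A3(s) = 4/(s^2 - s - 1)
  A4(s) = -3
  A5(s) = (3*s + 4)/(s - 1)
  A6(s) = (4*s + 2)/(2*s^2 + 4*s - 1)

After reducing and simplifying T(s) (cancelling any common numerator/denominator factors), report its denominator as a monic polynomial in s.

Step 1: apply the feedback formula to A4, A5, giving (3*s - 3)/(8*s + 13)
Step 2: series reduction of A2, A3, [A4/(1+A4*A5)], giving (24 - 6*s)/(8*s^3 + 5*s^2 - 21*s - 13)
Step 3: combine A1, (A2*A3*[A4/(1+A4*A5)]), A6 in parallel, giving (16*s^5 + 138*s^4 + 42*s^3 - 265*s^2 - 7*s - 137)/(48*s^5 + 126*s^4 - 90*s^3 - 345*s^2 - 93*s + 39)
The result of step 3 is T(s) in lowest terms. Its denominator has leading coefficient 48; dividing the denominator through by 48 makes it monic.

Final answer: s^5 + 21*s^4/8 - 15*s^3/8 - 115*s^2/16 - 31*s/16 + 13/16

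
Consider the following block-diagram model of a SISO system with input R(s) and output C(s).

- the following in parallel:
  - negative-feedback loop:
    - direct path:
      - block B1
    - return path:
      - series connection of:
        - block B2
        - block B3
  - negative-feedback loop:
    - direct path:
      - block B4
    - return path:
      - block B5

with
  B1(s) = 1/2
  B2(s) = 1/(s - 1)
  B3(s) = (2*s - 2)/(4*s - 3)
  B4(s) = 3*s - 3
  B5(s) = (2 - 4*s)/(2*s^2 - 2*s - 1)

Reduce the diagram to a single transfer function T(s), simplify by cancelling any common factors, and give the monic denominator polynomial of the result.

(1) combine B2, B3 in series gives 2/(4*s - 3)
(2) reduce the feedback loop with forward B1 and return (B2*B3) gives (4*s - 3)/(8*s - 4)
(3) feedback reduction of B4, B5 gives (-6*s^3 + 12*s^2 - 3*s - 3)/(10*s^2 - 16*s + 7)
(4) add [B1/(1+B1*(B2*B3))], [B4/(1+B4*B5)] (parallel) gives (-48*s^4 + 160*s^3 - 166*s^2 + 64*s - 9)/(80*s^3 - 168*s^2 + 120*s - 28)
No further cancellation is possible in the step-4 result, so that is T(s). Its denominator becomes monic after dividing by the leading coefficient 80.

Final answer: s^3 - 21*s^2/10 + 3*s/2 - 7/20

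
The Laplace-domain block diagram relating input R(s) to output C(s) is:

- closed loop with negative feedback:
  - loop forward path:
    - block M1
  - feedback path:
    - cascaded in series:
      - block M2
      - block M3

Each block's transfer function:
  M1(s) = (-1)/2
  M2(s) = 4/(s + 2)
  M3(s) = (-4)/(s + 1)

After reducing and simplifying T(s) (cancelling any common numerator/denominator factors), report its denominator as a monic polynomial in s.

Step 1: multiply M2, M3 (series) -> (-16)/(s^2 + 3*s + 2)
Step 2: reduce the feedback loop with forward M1 and return (M2*M3) -> (-s^2 - 3*s - 2)/(2*s^2 + 6*s + 20)
The result of step 2 is T(s) in lowest terms. Its denominator has leading coefficient 2; dividing the denominator through by 2 makes it monic.

Therefore the answer is s^2 + 3*s + 10.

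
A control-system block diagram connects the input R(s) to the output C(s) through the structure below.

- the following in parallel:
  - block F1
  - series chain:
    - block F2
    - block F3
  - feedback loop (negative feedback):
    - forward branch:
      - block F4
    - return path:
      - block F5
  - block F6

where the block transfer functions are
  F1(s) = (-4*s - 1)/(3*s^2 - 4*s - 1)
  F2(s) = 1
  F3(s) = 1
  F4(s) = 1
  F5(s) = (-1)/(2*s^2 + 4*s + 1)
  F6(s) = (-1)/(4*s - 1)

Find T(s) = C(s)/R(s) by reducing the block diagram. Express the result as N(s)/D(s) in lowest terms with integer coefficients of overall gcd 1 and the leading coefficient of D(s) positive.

Reducing step by step:

1. cascade F2, F3 = 1
2. collapse the loop (F4 forward, F5 return) = (2*s^2 + 4*s + 1)/(2*s^2 + 4*s)
3. parallel reduction of F1, (F2*F3), [F4/(1+F4*F5)], F6: this yields T(s), and no further normalization is needed

Answer: (48*s^5 - 18*s^4 - 208*s^3 + 5*s^2 + 16*s + 1)/(24*s^5 + 10*s^4 - 76*s^3 + 2*s^2 + 4*s)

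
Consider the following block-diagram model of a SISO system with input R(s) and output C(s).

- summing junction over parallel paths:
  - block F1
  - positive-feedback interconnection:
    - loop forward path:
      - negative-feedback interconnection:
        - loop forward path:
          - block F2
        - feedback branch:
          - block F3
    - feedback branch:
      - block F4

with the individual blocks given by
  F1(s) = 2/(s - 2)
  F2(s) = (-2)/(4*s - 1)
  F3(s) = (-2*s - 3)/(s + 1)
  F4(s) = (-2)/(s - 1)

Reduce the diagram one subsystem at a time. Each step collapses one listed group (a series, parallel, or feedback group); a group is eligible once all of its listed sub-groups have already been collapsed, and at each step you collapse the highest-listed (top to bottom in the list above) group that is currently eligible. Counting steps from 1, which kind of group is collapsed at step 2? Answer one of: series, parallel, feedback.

Reducing step by step:

Step 1 - apply the feedback formula to F2, F3
Step 2 - close the feedback loop around [F2/(1+F2*F3)], F4
Step 3 - combine F1, [[F2/(1+F2*F3)]/(1-[F2/(1+F2*F3)]*F4)] in parallel
At step 2 the group reduced is feedback.

Answer: feedback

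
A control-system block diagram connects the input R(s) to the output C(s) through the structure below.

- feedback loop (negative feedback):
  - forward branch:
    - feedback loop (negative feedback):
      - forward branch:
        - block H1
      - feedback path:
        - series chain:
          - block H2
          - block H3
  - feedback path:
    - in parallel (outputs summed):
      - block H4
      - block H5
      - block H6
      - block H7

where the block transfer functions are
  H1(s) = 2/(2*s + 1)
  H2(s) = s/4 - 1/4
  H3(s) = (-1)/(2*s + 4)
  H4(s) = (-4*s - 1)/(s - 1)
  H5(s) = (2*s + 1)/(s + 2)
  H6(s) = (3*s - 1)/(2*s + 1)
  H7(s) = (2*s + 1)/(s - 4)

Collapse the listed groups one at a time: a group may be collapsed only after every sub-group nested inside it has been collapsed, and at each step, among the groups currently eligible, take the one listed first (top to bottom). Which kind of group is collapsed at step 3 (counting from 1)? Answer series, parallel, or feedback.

(1) cascade H2, H3
(2) feedback reduction of H1, (H2*H3)
(3) add H4, H5, H6, H7 (parallel)
(4) apply the feedback formula to [H1/(1+H1*(H2*H3))], (H4+H5+H6+H7)
The group at step 3 is a parallel group.

Therefore the answer is parallel.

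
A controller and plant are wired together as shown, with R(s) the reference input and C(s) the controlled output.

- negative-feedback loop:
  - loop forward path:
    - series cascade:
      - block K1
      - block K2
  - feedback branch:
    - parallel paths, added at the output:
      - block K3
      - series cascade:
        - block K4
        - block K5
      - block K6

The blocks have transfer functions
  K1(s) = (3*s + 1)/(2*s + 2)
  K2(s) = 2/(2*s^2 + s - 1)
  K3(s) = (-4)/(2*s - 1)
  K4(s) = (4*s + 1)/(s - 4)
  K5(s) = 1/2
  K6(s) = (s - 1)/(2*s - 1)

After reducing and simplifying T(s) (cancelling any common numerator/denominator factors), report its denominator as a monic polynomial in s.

Reducing step by step:

Step 1 - cascade K1, K2 = (3*s + 1)/(2*s^3 + 3*s^2 - 1)
Step 2 - series reduction of K4, K5 = (4*s + 1)/(2*s - 8)
Step 3 - add K3, (K4*K5), K6 (parallel) = (10*s^2 - 20*s + 39)/(4*s^2 - 18*s + 8)
Step 4 - collapse the loop ((K1*K2) forward, (K3+(K4*K5)+K6) return) = (12*s^3 - 50*s^2 + 6*s + 8)/(8*s^5 - 24*s^4 - 8*s^3 - 30*s^2 + 115*s + 31)
Step 4 gives the fully reduced T(s), with no common factor left to cancel. The denominator's leading coefficient is 8, so divide each of its coefficients by 8 to get the monic form.

Answer: s^5 - 3*s^4 - s^3 - 15*s^2/4 + 115*s/8 + 31/8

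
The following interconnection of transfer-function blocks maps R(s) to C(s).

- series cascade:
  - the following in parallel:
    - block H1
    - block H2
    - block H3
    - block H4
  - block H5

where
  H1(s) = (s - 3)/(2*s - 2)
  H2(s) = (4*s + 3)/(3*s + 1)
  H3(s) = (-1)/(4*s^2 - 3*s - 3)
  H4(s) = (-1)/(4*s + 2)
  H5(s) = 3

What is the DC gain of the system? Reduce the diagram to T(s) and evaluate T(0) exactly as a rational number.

Step 1. add H1, H2, H3, H4 (parallel) gives (44*s^5 - 57*s^4 - 73*s^3 + 42*s^2 + 55*s + 13)/(24*s^5 - 22*s^4 - 31*s^3 + 11*s^2 + 15*s + 3)
Step 2. reduce the series chain (H1+H2+H3+H4), H5 gives (132*s^5 - 171*s^4 - 219*s^3 + 126*s^2 + 165*s + 39)/(24*s^5 - 22*s^4 - 31*s^3 + 11*s^2 + 15*s + 3)
DC gain: substitute s = 0 into T(s) from step 2: T(0) = 39/3 = 13.

Hence the answer: 13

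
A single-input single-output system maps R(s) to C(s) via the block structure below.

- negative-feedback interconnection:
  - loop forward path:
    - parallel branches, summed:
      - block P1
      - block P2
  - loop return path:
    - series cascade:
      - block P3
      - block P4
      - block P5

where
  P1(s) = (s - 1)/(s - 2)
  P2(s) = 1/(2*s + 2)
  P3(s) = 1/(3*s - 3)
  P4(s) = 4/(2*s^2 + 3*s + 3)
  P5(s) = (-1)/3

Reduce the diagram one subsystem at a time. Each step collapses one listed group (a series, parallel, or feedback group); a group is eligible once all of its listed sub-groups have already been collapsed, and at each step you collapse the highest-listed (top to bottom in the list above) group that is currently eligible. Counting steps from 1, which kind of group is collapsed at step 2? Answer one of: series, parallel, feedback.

Reducing step by step:

[1] reduce the parallel group P1, P2
[2] combine P3, P4, P5 in series
[3] close the feedback loop around (P1+P2), (P3*P4*P5)
The group at step 2 is a series group.

Answer: series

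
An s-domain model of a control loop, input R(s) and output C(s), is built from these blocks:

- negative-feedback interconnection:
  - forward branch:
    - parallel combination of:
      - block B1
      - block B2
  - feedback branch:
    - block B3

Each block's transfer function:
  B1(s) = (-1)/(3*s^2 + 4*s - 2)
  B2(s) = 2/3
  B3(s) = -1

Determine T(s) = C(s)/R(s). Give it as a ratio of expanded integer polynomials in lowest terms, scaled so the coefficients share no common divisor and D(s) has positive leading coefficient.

[1] add B1, B2 (parallel): (6*s^2 + 8*s - 7)/(9*s^2 + 12*s - 6)
[2] apply the feedback formula to (B1+B2), B3, which is the overall transfer function T(s) = C(s)/R(s) in lowest terms

Therefore the answer is (6*s^2 + 8*s - 7)/(3*s^2 + 4*s + 1).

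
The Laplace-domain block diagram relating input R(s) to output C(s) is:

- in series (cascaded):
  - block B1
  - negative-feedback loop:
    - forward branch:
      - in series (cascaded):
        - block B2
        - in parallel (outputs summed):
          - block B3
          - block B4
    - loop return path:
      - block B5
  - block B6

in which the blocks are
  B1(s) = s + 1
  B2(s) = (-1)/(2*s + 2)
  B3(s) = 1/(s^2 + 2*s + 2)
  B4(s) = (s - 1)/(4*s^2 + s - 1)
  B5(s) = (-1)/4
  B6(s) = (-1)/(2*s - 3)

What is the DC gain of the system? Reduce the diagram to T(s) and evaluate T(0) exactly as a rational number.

[1] sum the parallel branches B3, B4 gives (s^3 + 5*s^2 + s - 3)/(4*s^4 + 9*s^3 + 9*s^2 - 2)
[2] cascade B2, (B3+B4) gives (-s^2 - 4*s + 3)/(8*s^4 + 18*s^3 + 18*s^2 - 4)
[3] feedback reduction of (B2*(B3+B4)), B5 gives (-4*s^2 - 16*s + 12)/(32*s^4 + 72*s^3 + 73*s^2 + 4*s - 19)
[4] multiply B1, [(B2*(B3+B4))/(1+(B2*(B3+B4))*B5)], B6 (series) gives (4*s^3 + 20*s^2 + 4*s - 12)/(64*s^5 + 48*s^4 - 70*s^3 - 211*s^2 - 50*s + 57)
That last expression is T(s); at s = 0 only the constant terms survive, so T(0) = -12/57 = -4/19.

Final answer: -4/19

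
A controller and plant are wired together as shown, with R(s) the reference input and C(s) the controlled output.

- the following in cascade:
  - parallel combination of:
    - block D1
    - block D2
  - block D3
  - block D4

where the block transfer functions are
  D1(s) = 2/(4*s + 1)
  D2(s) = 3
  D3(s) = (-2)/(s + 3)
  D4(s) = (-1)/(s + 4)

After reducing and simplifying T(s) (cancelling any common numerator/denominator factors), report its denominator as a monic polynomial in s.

Step 1. combine D1, D2 in parallel; result (12*s + 5)/(4*s + 1)
Step 2. multiply (D1+D2), D3, D4 (series); result (24*s + 10)/(4*s^3 + 29*s^2 + 55*s + 12)
Step 2 gives the fully reduced T(s), with no common factor left to cancel. The denominator's leading coefficient is 4, so divide each of its coefficients by 4 to get the monic form.

Hence the answer: s^3 + 29*s^2/4 + 55*s/4 + 3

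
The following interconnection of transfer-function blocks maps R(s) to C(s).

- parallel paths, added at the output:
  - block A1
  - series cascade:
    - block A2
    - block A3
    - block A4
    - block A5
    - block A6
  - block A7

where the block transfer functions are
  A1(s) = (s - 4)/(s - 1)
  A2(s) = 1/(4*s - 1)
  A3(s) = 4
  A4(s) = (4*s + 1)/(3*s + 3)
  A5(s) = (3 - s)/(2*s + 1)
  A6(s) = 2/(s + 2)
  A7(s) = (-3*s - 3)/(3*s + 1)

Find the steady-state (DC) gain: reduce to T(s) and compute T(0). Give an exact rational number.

(1) cascade A2, A3, A4, A5, A6: (-32*s^2 + 88*s + 24)/(24*s^4 + 78*s^3 + 63*s^2 + 3*s - 6)
(2) combine A1, (A2*A3*A4*A5*A6), A7 in parallel: (-264*s^5 - 978*s^4 - 443*s^3 - 168*s^2 - 73*s - 18)/(72*s^6 + 186*s^5 + 9*s^4 - 195*s^3 - 87*s^2 + 9*s + 6)
That last expression is T(s); at s = 0 only the constant terms survive, so T(0) = -18/6 = -3.

Final answer: -3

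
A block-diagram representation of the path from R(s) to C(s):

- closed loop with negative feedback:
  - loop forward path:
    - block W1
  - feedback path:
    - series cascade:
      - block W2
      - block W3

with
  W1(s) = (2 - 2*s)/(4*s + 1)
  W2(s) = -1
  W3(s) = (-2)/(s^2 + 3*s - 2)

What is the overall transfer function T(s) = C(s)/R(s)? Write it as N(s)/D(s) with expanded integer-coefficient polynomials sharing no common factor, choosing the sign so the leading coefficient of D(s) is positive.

First reduce the diagram to T(s).

Step 1 - cascade W2, W3; result 2/(s^2 + 3*s - 2)
Step 2 - close the feedback loop around W1, (W2*W3): this yields T(s), and no further normalization is needed

Answer: (-2*s^3 - 4*s^2 + 10*s - 4)/(4*s^3 + 13*s^2 - 9*s + 2)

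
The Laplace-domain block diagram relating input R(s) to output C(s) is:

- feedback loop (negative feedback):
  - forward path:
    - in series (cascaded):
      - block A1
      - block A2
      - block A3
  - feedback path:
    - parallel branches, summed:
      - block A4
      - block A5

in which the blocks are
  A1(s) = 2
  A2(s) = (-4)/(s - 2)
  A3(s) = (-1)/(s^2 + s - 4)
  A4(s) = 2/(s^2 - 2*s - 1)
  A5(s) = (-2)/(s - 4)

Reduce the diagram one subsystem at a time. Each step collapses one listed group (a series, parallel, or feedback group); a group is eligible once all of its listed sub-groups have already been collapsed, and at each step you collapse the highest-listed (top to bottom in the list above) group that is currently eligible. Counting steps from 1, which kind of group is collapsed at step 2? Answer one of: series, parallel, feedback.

Reducing step by step:

1. combine A1, A2, A3 in series
2. combine A4, A5 in parallel
3. apply the feedback formula to (A1*A2*A3), (A4+A5)
The group at step 2 is a parallel group.

Answer: parallel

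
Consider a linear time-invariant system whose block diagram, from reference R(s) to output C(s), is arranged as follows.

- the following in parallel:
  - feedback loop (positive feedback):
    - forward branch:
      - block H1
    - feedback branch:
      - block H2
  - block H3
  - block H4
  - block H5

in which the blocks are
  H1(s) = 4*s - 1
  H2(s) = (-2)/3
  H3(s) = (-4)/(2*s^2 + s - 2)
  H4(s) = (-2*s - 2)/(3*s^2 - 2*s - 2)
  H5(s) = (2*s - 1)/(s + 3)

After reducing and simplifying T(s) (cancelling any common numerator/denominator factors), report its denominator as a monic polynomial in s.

Step 1. apply the feedback formula to H1, H2 gives (12*s - 3)/(8*s + 1)
Step 2. sum the parallel branches [H1/(1-H1*H2)], H3, H4, H5 gives (168*s^6 + 102*s^5 - 667*s^4 - 640*s^3 + 578*s^2 + 418*s - 4)/(48*s^6 + 142*s^5 - 103*s^4 - 287*s^3 + 46*s^2 + 106*s + 12)
The result of step 2 is T(s) in lowest terms. Its denominator has leading coefficient 48; dividing the denominator through by 48 makes it monic.

Hence the answer: s^6 + 71*s^5/24 - 103*s^4/48 - 287*s^3/48 + 23*s^2/24 + 53*s/24 + 1/4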